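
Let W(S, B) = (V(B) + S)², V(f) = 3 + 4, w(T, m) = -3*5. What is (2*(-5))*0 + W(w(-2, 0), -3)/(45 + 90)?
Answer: 64/135 ≈ 0.47407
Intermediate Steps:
w(T, m) = -15
V(f) = 7
W(S, B) = (7 + S)²
(2*(-5))*0 + W(w(-2, 0), -3)/(45 + 90) = (2*(-5))*0 + (7 - 15)²/(45 + 90) = -10*0 + (-8)²/135 = 0 + (1/135)*64 = 0 + 64/135 = 64/135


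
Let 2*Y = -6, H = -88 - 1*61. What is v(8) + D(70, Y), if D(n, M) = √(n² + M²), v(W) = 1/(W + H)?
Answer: -1/141 + √4909 ≈ 70.057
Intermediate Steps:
H = -149 (H = -88 - 61 = -149)
v(W) = 1/(-149 + W) (v(W) = 1/(W - 149) = 1/(-149 + W))
Y = -3 (Y = (½)*(-6) = -3)
D(n, M) = √(M² + n²)
v(8) + D(70, Y) = 1/(-149 + 8) + √((-3)² + 70²) = 1/(-141) + √(9 + 4900) = -1/141 + √4909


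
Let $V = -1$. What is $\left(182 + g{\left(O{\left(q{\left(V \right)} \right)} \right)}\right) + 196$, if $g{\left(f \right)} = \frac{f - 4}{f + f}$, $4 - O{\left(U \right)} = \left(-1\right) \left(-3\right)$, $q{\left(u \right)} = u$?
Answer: $\frac{753}{2} \approx 376.5$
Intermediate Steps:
$O{\left(U \right)} = 1$ ($O{\left(U \right)} = 4 - \left(-1\right) \left(-3\right) = 4 - 3 = 1$)
$g{\left(f \right)} = \frac{-4 + f}{2 f}$
$\left(182 + g{\left(O{\left(q{\left(V \right)} \right)} \right)}\right) + 196 = \left(182 + \frac{-4 + 1}{2 \cdot 1}\right) + 196 = \left(182 + \frac{1}{2} \cdot 1 \left(-3\right)\right) + 196 = \left(182 - \frac{3}{2}\right) + 196 = \frac{361}{2} + 196 = \frac{753}{2}$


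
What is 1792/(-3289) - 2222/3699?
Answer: -13936766/12166011 ≈ -1.1455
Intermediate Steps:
1792/(-3289) - 2222/3699 = 1792*(-1/3289) - 2222*1/3699 = -1792/3289 - 2222/3699 = -13936766/12166011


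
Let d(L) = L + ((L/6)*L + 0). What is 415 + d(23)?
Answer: 3157/6 ≈ 526.17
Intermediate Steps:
d(L) = L + L²/6 (d(L) = L + ((L*(⅙))*L + 0) = L + ((L/6)*L + 0) = L + (L²/6 + 0) = L + L²/6)
415 + d(23) = 415 + (⅙)*23*(6 + 23) = 415 + (⅙)*23*29 = 415 + 667/6 = 3157/6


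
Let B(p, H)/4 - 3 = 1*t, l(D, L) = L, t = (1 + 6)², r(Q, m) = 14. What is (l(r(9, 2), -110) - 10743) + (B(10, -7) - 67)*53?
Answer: -3380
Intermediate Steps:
t = 49 (t = 7² = 49)
B(p, H) = 208 (B(p, H) = 12 + 4*(1*49) = 12 + 4*49 = 12 + 196 = 208)
(l(r(9, 2), -110) - 10743) + (B(10, -7) - 67)*53 = (-110 - 10743) + (208 - 67)*53 = -10853 + 141*53 = -10853 + 7473 = -3380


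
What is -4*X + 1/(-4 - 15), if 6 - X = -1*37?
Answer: -3269/19 ≈ -172.05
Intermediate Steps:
X = 43 (X = 6 - (-1)*37 = 6 - 1*(-37) = 6 + 37 = 43)
-4*X + 1/(-4 - 15) = -4*43 + 1/(-4 - 15) = -172 + 1/(-19) = -172 - 1/19 = -3269/19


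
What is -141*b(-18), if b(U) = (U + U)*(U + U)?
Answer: -182736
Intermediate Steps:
b(U) = 4*U² (b(U) = (2*U)*(2*U) = 4*U²)
-141*b(-18) = -564*(-18)² = -564*324 = -141*1296 = -182736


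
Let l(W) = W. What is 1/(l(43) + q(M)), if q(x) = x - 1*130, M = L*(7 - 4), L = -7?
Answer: -1/108 ≈ -0.0092593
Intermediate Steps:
M = -21 (M = -7*(7 - 4) = -7*3 = -21)
q(x) = -130 + x (q(x) = x - 130 = -130 + x)
1/(l(43) + q(M)) = 1/(43 + (-130 - 21)) = 1/(43 - 151) = 1/(-108) = -1/108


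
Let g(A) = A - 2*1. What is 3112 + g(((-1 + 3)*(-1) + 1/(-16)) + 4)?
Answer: 49791/16 ≈ 3111.9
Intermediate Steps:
g(A) = -2 + A (g(A) = A - 2 = -2 + A)
3112 + g(((-1 + 3)*(-1) + 1/(-16)) + 4) = 3112 + (-2 + (((-1 + 3)*(-1) + 1/(-16)) + 4)) = 3112 + (-2 + ((2*(-1) - 1/16) + 4)) = 3112 + (-2 + ((-2 - 1/16) + 4)) = 3112 + (-2 + (-33/16 + 4)) = 3112 + (-2 + 31/16) = 3112 - 1/16 = 49791/16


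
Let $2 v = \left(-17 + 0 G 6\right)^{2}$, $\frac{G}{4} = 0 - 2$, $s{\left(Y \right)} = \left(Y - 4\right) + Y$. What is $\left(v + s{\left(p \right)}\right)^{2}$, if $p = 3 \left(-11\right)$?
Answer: $\frac{22201}{4} \approx 5550.3$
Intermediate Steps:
$p = -33$
$s{\left(Y \right)} = -4 + 2 Y$ ($s{\left(Y \right)} = \left(-4 + Y\right) + Y = -4 + 2 Y$)
$G = -8$ ($G = 4 \left(0 - 2\right) = 4 \left(-2\right) = -8$)
$v = \frac{289}{2}$ ($v = \frac{\left(-17 + 0 \left(-8\right) 6\right)^{2}}{2} = \frac{\left(-17 + 0 \cdot 6\right)^{2}}{2} = \frac{\left(-17 + 0\right)^{2}}{2} = \frac{\left(-17\right)^{2}}{2} = \frac{1}{2} \cdot 289 = \frac{289}{2} \approx 144.5$)
$\left(v + s{\left(p \right)}\right)^{2} = \left(\frac{289}{2} + \left(-4 + 2 \left(-33\right)\right)\right)^{2} = \left(\frac{289}{2} - 70\right)^{2} = \left(\frac{149}{2}\right)^{2} = \frac{22201}{4}$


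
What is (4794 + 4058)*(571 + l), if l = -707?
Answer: -1203872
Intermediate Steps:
(4794 + 4058)*(571 + l) = (4794 + 4058)*(571 - 707) = 8852*(-136) = -1203872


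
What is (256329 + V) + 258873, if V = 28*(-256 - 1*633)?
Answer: 490310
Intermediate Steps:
V = -24892 (V = 28*(-256 - 633) = 28*(-889) = -24892)
(256329 + V) + 258873 = (256329 - 24892) + 258873 = 231437 + 258873 = 490310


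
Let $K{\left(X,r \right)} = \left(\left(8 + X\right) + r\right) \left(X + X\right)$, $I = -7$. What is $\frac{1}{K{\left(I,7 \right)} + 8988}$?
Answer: $\frac{1}{8876} \approx 0.00011266$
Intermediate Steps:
$K{\left(X,r \right)} = 2 X \left(8 + X + r\right)$ ($K{\left(X,r \right)} = \left(8 + X + r\right) 2 X = 2 X \left(8 + X + r\right)$)
$\frac{1}{K{\left(I,7 \right)} + 8988} = \frac{1}{2 \left(-7\right) \left(8 - 7 + 7\right) + 8988} = \frac{1}{2 \left(-7\right) 8 + 8988} = \frac{1}{-112 + 8988} = \frac{1}{8876}$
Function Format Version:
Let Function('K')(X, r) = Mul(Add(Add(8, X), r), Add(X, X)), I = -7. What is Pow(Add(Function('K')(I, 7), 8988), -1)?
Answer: Rational(1, 8876) ≈ 0.00011266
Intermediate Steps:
Function('K')(X, r) = Mul(2, X, Add(8, X, r)) (Function('K')(X, r) = Mul(Add(8, X, r), Mul(2, X)) = Mul(2, X, Add(8, X, r)))
Pow(Add(Function('K')(I, 7), 8988), -1) = Pow(Add(Mul(2, -7, Add(8, -7, 7)), 8988), -1) = Pow(Add(Mul(2, -7, 8), 8988), -1) = Pow(Add(-112, 8988), -1) = Pow(8876, -1) = Rational(1, 8876)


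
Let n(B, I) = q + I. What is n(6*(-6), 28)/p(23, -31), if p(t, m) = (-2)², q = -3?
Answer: 25/4 ≈ 6.2500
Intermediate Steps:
p(t, m) = 4
n(B, I) = -3 + I
n(6*(-6), 28)/p(23, -31) = (-3 + 28)/4 = 25*(¼) = 25/4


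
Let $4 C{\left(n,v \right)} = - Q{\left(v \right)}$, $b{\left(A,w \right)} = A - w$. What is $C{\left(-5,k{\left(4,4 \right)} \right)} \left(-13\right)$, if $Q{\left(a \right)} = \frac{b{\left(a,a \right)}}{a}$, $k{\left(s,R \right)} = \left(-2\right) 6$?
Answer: $0$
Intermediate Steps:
$k{\left(s,R \right)} = -12$
$Q{\left(a \right)} = 0$ ($Q{\left(a \right)} = \frac{a - a}{a} = \frac{0}{a} = 0$)
$C{\left(n,v \right)} = 0$ ($C{\left(n,v \right)} = \frac{\left(-1\right) 0}{4} = \frac{1}{4} \cdot 0 = 0$)
$C{\left(-5,k{\left(4,4 \right)} \right)} \left(-13\right) = 0 \left(-13\right) = 0$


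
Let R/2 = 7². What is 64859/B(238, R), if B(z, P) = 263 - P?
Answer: 64859/165 ≈ 393.08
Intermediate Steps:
R = 98 (R = 2*7² = 2*49 = 98)
64859/B(238, R) = 64859/(263 - 1*98) = 64859/(263 - 98) = 64859/165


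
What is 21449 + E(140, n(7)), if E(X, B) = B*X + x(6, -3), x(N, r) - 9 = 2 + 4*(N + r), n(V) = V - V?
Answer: 21472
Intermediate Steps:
n(V) = 0
x(N, r) = 11 + 4*N + 4*r (x(N, r) = 9 + (2 + 4*(N + r)) = 9 + (2 + (4*N + 4*r)) = 9 + (2 + 4*N + 4*r) = 11 + 4*N + 4*r)
E(X, B) = 23 + B*X (E(X, B) = B*X + (11 + 4*6 + 4*(-3)) = B*X + (11 + 24 - 12) = B*X + 23 = 23 + B*X)
21449 + E(140, n(7)) = 21449 + (23 + 0*140) = 21449 + (23 + 0) = 21449 + 23 = 21472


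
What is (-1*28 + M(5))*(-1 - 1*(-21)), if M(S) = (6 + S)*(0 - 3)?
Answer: -1220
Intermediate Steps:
M(S) = -18 - 3*S (M(S) = (6 + S)*(-3) = -18 - 3*S)
(-1*28 + M(5))*(-1 - 1*(-21)) = (-1*28 + (-18 - 3*5))*(-1 - 1*(-21)) = (-28 + (-18 - 15))*(-1 + 21) = (-28 - 33)*20 = -61*20 = -1220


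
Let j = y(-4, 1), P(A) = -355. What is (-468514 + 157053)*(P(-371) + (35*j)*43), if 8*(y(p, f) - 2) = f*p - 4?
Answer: -358180150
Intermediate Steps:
y(p, f) = 3/2 + f*p/8 (y(p, f) = 2 + (f*p - 4)/8 = 2 + (-4 + f*p)/8 = 2 + (-½ + f*p/8) = 3/2 + f*p/8)
j = 1 (j = 3/2 + (⅛)*1*(-4) = 3/2 - ½ = 1)
(-468514 + 157053)*(P(-371) + (35*j)*43) = (-468514 + 157053)*(-355 + (35*1)*43) = -311461*(-355 + 35*43) = -311461*(-355 + 1505) = -311461*1150 = -358180150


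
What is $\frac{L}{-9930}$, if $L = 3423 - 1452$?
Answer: $- \frac{657}{3310} \approx -0.19849$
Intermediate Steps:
$L = 1971$
$\frac{L}{-9930} = \frac{1971}{-9930} = 1971 \left(- \frac{1}{9930}\right) = - \frac{657}{3310}$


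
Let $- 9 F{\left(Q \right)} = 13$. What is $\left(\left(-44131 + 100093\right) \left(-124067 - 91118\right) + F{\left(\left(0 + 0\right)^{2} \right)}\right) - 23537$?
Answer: $- \frac{108379858576}{9} \approx -1.2042 \cdot 10^{10}$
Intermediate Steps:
$F{\left(Q \right)} = - \frac{13}{9}$ ($F{\left(Q \right)} = \left(- \frac{1}{9}\right) 13 = - \frac{13}{9}$)
$\left(\left(-44131 + 100093\right) \left(-124067 - 91118\right) + F{\left(\left(0 + 0\right)^{2} \right)}\right) - 23537 = \left(\left(-44131 + 100093\right) \left(-124067 - 91118\right) - \frac{13}{9}\right) - 23537 = \left(55962 \left(-215185\right) - \frac{13}{9}\right) - 23537 = \left(-12042182970 - \frac{13}{9}\right) - 23537 = - \frac{108379646743}{9} - 23537 = - \frac{108379858576}{9}$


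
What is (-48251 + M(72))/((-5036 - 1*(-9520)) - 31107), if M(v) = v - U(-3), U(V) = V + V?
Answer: 48173/26623 ≈ 1.8095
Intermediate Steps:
U(V) = 2*V
M(v) = 6 + v (M(v) = v - 2*(-3) = v - 1*(-6) = v + 6 = 6 + v)
(-48251 + M(72))/((-5036 - 1*(-9520)) - 31107) = (-48251 + (6 + 72))/((-5036 - 1*(-9520)) - 31107) = (-48251 + 78)/((-5036 + 9520) - 31107) = -48173/(4484 - 31107) = -48173/(-26623) = -48173*(-1/26623) = 48173/26623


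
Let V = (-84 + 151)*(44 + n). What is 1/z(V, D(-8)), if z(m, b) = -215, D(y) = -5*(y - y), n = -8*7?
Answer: -1/215 ≈ -0.0046512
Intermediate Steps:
n = -56
D(y) = 0 (D(y) = -5*0 = 0)
V = -804 (V = (-84 + 151)*(44 - 56) = 67*(-12) = -804)
1/z(V, D(-8)) = 1/(-215) = -1/215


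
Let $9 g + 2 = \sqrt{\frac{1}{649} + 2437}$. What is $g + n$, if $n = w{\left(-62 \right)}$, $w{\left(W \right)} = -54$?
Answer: $- \frac{488}{9} + \frac{\sqrt{1026467486}}{5841} \approx -48.737$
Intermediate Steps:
$g = - \frac{2}{9} + \frac{\sqrt{1026467486}}{5841}$ ($g = - \frac{2}{9} + \frac{\sqrt{\frac{1}{649} + 2437}}{9} = - \frac{2}{9} + \frac{\sqrt{\frac{1581614}{649}}}{9} = - \frac{2}{9} + \frac{\frac{1}{649} \sqrt{1026467486}}{9} = - \frac{2}{9} + \frac{\sqrt{1026467486}}{5841} \approx 5.2629$)
$n = -54$
$g + n = \left(- \frac{2}{9} + \frac{\sqrt{1026467486}}{5841}\right) - 54 = - \frac{488}{9} + \frac{\sqrt{1026467486}}{5841}$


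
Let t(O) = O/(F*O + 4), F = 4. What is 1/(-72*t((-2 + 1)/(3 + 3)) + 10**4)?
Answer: 5/50018 ≈ 9.9964e-5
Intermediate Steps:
t(O) = O/(4 + 4*O) (t(O) = O/(4*O + 4) = O/(4 + 4*O))
1/(-72*t((-2 + 1)/(3 + 3)) + 10**4) = 1/(-18*(-2 + 1)/(3 + 3)/(1 + (-2 + 1)/(3 + 3)) + 10**4) = 1/(-18*(-1/6)/(1 - 1/6) + 10000) = 1/(-18*(-1*1/6)/(1 - 1*1/6) + 10000) = 1/(-18*(-1)/(6*(1 - 1/6)) + 10000) = 1/(-18*(-1)/(6*5/6) + 10000) = 1/(-18*(-1)*6/(6*5) + 10000) = 1/(-72*(-1/20) + 10000) = 1/(18/5 + 10000) = 1/(50018/5) = 5/50018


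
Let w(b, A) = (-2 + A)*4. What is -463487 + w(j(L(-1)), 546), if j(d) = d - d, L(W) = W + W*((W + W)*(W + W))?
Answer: -461311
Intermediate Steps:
L(W) = W + 4*W³ (L(W) = W + W*((2*W)*(2*W)) = W + W*(4*W²) = W + 4*W³)
j(d) = 0
w(b, A) = -8 + 4*A
-463487 + w(j(L(-1)), 546) = -463487 + (-8 + 4*546) = -463487 + (-8 + 2184) = -463487 + 2176 = -461311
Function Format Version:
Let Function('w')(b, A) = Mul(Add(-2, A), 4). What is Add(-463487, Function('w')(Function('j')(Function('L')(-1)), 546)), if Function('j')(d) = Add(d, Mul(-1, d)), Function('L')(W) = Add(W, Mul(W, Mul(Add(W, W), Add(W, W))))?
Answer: -461311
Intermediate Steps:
Function('L')(W) = Add(W, Mul(4, Pow(W, 3))) (Function('L')(W) = Add(W, Mul(W, Mul(Mul(2, W), Mul(2, W)))) = Add(W, Mul(W, Mul(4, Pow(W, 2)))) = Add(W, Mul(4, Pow(W, 3))))
Function('j')(d) = 0
Function('w')(b, A) = Add(-8, Mul(4, A))
Add(-463487, Function('w')(Function('j')(Function('L')(-1)), 546)) = Add(-463487, Add(-8, Mul(4, 546))) = Add(-463487, Add(-8, 2184)) = Add(-463487, 2176) = -461311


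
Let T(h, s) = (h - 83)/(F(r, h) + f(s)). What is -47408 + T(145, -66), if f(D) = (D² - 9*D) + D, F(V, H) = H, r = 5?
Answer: -238414770/5029 ≈ -47408.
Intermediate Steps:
f(D) = D² - 8*D
T(h, s) = (-83 + h)/(h + s*(-8 + s)) (T(h, s) = (h - 83)/(h + s*(-8 + s)) = (-83 + h)/(h + s*(-8 + s)))
-47408 + T(145, -66) = -47408 + (-83 + 145)/(145 - 66*(-8 - 66)) = -47408 + 62/(145 - 66*(-74)) = -47408 + 62/(145 + 4884) = -47408 + 62/5029 = -238414770/5029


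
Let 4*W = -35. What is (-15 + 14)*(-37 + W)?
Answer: 183/4 ≈ 45.750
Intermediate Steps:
W = -35/4 (W = (¼)*(-35) = -35/4 ≈ -8.7500)
(-15 + 14)*(-37 + W) = (-15 + 14)*(-37 - 35/4) = -1*(-183/4) = 183/4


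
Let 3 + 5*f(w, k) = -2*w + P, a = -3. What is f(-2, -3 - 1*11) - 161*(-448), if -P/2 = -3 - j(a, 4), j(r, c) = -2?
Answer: 360643/5 ≈ 72129.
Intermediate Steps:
P = 2 (P = -2*(-3 - 1*(-2)) = -2*(-3 + 2) = -2*(-1) = 2)
f(w, k) = -1/5 - 2*w/5 (f(w, k) = -3/5 + (-2*w + 2)/5 = -3/5 + (2 - 2*w)/5 = -3/5 + (2/5 - 2*w/5) = -1/5 - 2*w/5)
f(-2, -3 - 1*11) - 161*(-448) = (-1/5 - 2/5*(-2)) - 161*(-448) = (-1/5 + 4/5) + 72128 = 3/5 + 72128 = 360643/5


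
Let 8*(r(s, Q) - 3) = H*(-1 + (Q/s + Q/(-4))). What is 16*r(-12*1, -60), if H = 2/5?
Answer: 316/5 ≈ 63.200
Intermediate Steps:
H = 2/5 (H = 2*(1/5) = 2/5 ≈ 0.40000)
r(s, Q) = 59/20 - Q/80 + Q/(20*s) (r(s, Q) = 3 + (2*(-1 + (Q/s + Q/(-4)))/5)/8 = 3 + (2*(-1 + (Q/s + Q*(-1/4)))/5)/8 = 3 + (2*(-1 + (Q/s - Q/4))/5)/8 = 3 + (2*(-1 + (-Q/4 + Q/s))/5)/8 = 3 + (2*(-1 - Q/4 + Q/s)/5)/8 = 3 + (-2/5 - Q/10 + 2*Q/(5*s))/8 = 3 + (-1/20 - Q/80 + Q/(20*s)) = 59/20 - Q/80 + Q/(20*s))
16*r(-12*1, -60) = 16*((4*(-60) + (-12*1)*(236 - 1*(-60)))/(80*((-12*1)))) = 16*((1/80)*(-240 - 12*(236 + 60))/(-12)) = 16*((1/80)*(-1/12)*(-240 - 12*296)) = 16*((1/80)*(-1/12)*(-240 - 3552)) = 16*((1/80)*(-1/12)*(-3792)) = 16*(79/20) = 316/5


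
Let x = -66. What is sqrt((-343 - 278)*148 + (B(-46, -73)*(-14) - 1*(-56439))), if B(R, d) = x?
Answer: 7*I*sqrt(705) ≈ 185.86*I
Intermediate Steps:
B(R, d) = -66
sqrt((-343 - 278)*148 + (B(-46, -73)*(-14) - 1*(-56439))) = sqrt((-343 - 278)*148 + (-66*(-14) - 1*(-56439))) = sqrt(-621*148 + (924 + 56439)) = sqrt(-91908 + 57363) = sqrt(-34545) = 7*I*sqrt(705)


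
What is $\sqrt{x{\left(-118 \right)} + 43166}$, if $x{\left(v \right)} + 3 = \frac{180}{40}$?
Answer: $\frac{\sqrt{172670}}{2} \approx 207.77$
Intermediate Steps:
$x{\left(v \right)} = \frac{3}{2}$ ($x{\left(v \right)} = -3 + \frac{180}{40} = -3 + 180 \cdot \frac{1}{40} = -3 + \frac{9}{2} = \frac{3}{2}$)
$\sqrt{x{\left(-118 \right)} + 43166} = \sqrt{\frac{3}{2} + 43166} = \sqrt{\frac{86335}{2}} = \frac{\sqrt{172670}}{2}$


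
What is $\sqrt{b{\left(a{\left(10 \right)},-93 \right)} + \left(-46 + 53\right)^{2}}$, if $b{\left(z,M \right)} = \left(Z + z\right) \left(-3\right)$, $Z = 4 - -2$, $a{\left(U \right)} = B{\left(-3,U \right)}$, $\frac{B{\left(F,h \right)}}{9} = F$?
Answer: $4 \sqrt{7} \approx 10.583$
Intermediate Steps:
$B{\left(F,h \right)} = 9 F$
$a{\left(U \right)} = -27$ ($a{\left(U \right)} = 9 \left(-3\right) = -27$)
$Z = 6$ ($Z = 4 + 2 = 6$)
$b{\left(z,M \right)} = -18 - 3 z$ ($b{\left(z,M \right)} = \left(6 + z\right) \left(-3\right) = -18 - 3 z$)
$\sqrt{b{\left(a{\left(10 \right)},-93 \right)} + \left(-46 + 53\right)^{2}} = \sqrt{\left(-18 - -81\right) + \left(-46 + 53\right)^{2}} = \sqrt{\left(-18 + 81\right) + 7^{2}} = \sqrt{63 + 49} = \sqrt{112} = 4 \sqrt{7}$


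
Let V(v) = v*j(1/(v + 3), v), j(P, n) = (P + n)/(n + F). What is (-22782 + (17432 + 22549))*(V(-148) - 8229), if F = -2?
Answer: -522152977437/3625 ≈ -1.4404e+8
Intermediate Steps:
j(P, n) = (P + n)/(-2 + n) (j(P, n) = (P + n)/(n - 2) = (P + n)/(-2 + n))
V(v) = v*(v + 1/(3 + v))/(-2 + v) (V(v) = v*((1/(v + 3) + v)/(-2 + v)) = v*((1/(3 + v) + v)/(-2 + v)) = v*((v + 1/(3 + v))/(-2 + v)) = v*(v + 1/(3 + v))/(-2 + v))
(-22782 + (17432 + 22549))*(V(-148) - 8229) = (-22782 + (17432 + 22549))*(-148*(1 - 148*(3 - 148))/((-2 - 148)*(3 - 148)) - 8229) = (-22782 + 39981)*(-148*(1 - 148*(-145))/(-150*(-145)) - 8229) = 17199*(-148*(-1/150)*(-1/145)*(1 + 21460) - 8229) = 17199*(-148*(-1/150)*(-1/145)*21461 - 8229) = 17199*(-1588114/10875 - 8229) = 17199*(-91078489/10875) = -522152977437/3625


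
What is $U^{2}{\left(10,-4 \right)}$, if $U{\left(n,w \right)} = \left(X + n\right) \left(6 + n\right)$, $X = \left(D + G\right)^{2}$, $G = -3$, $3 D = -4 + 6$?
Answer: $\frac{4946176}{81} \approx 61064.0$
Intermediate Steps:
$D = \frac{2}{3}$ ($D = \frac{-4 + 6}{3} = \frac{1}{3} \cdot 2 = \frac{2}{3} \approx 0.66667$)
$X = \frac{49}{9}$ ($X = \left(\frac{2}{3} - 3\right)^{2} = \left(- \frac{7}{3}\right)^{2} = \frac{49}{9} \approx 5.4444$)
$U{\left(n,w \right)} = \left(6 + n\right) \left(\frac{49}{9} + n\right)$ ($U{\left(n,w \right)} = \left(\frac{49}{9} + n\right) \left(6 + n\right) = \left(6 + n\right) \left(\frac{49}{9} + n\right)$)
$U^{2}{\left(10,-4 \right)} = \left(\frac{98}{3} + 10^{2} + \frac{103}{9} \cdot 10\right)^{2} = \left(\frac{98}{3} + 100 + \frac{1030}{9}\right)^{2} = \left(\frac{2224}{9}\right)^{2} = \frac{4946176}{81}$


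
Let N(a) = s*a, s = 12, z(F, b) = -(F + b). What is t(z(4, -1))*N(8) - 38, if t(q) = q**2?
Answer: 826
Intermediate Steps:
z(F, b) = -F - b
N(a) = 12*a
t(z(4, -1))*N(8) - 38 = (-1*4 - 1*(-1))**2*(12*8) - 38 = (-4 + 1)**2*96 - 38 = (-3)**2*96 - 38 = 9*96 - 38 = 864 - 38 = 826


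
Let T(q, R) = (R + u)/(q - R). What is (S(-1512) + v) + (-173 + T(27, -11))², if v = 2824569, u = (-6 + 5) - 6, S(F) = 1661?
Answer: 1031132646/361 ≈ 2.8563e+6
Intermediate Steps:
u = -7 (u = -1 - 6 = -7)
T(q, R) = (-7 + R)/(q - R) (T(q, R) = (R - 7)/(q - R) = (-7 + R)/(q - R))
(S(-1512) + v) + (-173 + T(27, -11))² = (1661 + 2824569) + (-173 + (7 - 1*(-11))/(-11 - 1*27))² = 2826230 + (-173 + (7 + 11)/(-11 - 27))² = 2826230 + (-173 + 18/(-38))² = 2826230 + (-173 - 1/38*18)² = 2826230 + (-173 - 9/19)² = 2826230 + (-3296/19)² = 2826230 + 10863616/361 = 1031132646/361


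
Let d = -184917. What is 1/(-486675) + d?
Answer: -89994480976/486675 ≈ -1.8492e+5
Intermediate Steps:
1/(-486675) + d = 1/(-486675) - 184917 = -1/486675 - 184917 = -89994480976/486675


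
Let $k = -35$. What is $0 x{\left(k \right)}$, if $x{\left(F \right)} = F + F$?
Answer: $0$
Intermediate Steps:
$x{\left(F \right)} = 2 F$
$0 x{\left(k \right)} = 0 \cdot 2 \left(-35\right) = 0 \left(-70\right) = 0$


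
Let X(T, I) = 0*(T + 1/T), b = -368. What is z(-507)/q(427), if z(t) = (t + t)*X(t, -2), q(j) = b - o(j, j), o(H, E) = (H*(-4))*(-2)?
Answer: 0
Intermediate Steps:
o(H, E) = 8*H (o(H, E) = -4*H*(-2) = 8*H)
q(j) = -368 - 8*j
X(T, I) = 0
z(t) = 0 (z(t) = (t + t)*0 = (2*t)*0 = 0)
z(-507)/q(427) = 0/(-368 - 8*427) = 0/(-368 - 3416) = 0/(-3784) = 0*(-1/3784) = 0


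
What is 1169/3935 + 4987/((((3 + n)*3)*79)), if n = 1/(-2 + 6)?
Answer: 82097069/12123735 ≈ 6.7716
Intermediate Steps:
n = ¼ (n = 1/4 = ¼ ≈ 0.25000)
1169/3935 + 4987/((((3 + n)*3)*79)) = 1169/3935 + 4987/((((3 + ¼)*3)*79)) = 1169*(1/3935) + 4987/((((13/4)*3)*79)) = 1169/3935 + 4987/(((39/4)*79)) = 1169/3935 + 4987/(3081/4) = 1169/3935 + 4987*(4/3081) = 1169/3935 + 19948/3081 = 82097069/12123735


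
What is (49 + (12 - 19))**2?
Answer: 1764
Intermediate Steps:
(49 + (12 - 19))**2 = (49 - 7)**2 = 42**2 = 1764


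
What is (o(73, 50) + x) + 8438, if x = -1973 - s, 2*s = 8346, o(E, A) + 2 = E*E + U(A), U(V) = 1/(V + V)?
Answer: 761901/100 ≈ 7619.0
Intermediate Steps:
U(V) = 1/(2*V)
o(E, A) = -2 + E**2 + 1/(2*A) (o(E, A) = -2 + (E*E + 1/(2*A)) = -2 + (E**2 + 1/(2*A)) = -2 + E**2 + 1/(2*A))
s = 4173 (s = (1/2)*8346 = 4173)
x = -6146 (x = -1973 - 1*4173 = -1973 - 4173 = -6146)
(o(73, 50) + x) + 8438 = ((-2 + 73**2 + (1/2)/50) - 6146) + 8438 = ((-2 + 5329 + (1/2)*(1/50)) - 6146) + 8438 = ((-2 + 5329 + 1/100) - 6146) + 8438 = (532701/100 - 6146) + 8438 = -81899/100 + 8438 = 761901/100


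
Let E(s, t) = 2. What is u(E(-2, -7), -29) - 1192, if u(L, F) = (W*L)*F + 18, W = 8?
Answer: -1638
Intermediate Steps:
u(L, F) = 18 + 8*F*L (u(L, F) = (8*L)*F + 18 = 8*F*L + 18 = 18 + 8*F*L)
u(E(-2, -7), -29) - 1192 = (18 + 8*(-29)*2) - 1192 = (18 - 464) - 1192 = -446 - 1192 = -1638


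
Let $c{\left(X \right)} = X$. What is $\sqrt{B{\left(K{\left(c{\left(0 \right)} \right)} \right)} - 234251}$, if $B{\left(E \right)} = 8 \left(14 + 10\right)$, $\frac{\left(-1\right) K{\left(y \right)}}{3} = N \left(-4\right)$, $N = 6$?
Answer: $i \sqrt{234059} \approx 483.8 i$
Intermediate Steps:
$K{\left(y \right)} = 72$ ($K{\left(y \right)} = - 3 \cdot 6 \left(-4\right) = \left(-3\right) \left(-24\right) = 72$)
$B{\left(E \right)} = 192$ ($B{\left(E \right)} = 8 \cdot 24 = 192$)
$\sqrt{B{\left(K{\left(c{\left(0 \right)} \right)} \right)} - 234251} = \sqrt{192 - 234251} = \sqrt{-234059} = i \sqrt{234059}$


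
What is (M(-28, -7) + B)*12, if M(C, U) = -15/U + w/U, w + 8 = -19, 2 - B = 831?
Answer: -9876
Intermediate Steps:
B = -829 (B = 2 - 1*831 = 2 - 831 = -829)
w = -27 (w = -8 - 19 = -27)
M(C, U) = -42/U (M(C, U) = -15/U - 27/U = -42/U)
(M(-28, -7) + B)*12 = (-42/(-7) - 829)*12 = (-42*(-⅐) - 829)*12 = (6 - 829)*12 = -823*12 = -9876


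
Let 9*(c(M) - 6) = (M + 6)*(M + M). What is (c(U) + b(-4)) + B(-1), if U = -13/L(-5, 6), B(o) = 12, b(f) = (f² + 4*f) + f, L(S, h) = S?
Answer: 4268/225 ≈ 18.969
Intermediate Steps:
b(f) = f² + 5*f
U = 13/5 (U = -13/(-5) = -13*(-⅕) = 13/5 ≈ 2.6000)
c(M) = 6 + 2*M*(6 + M)/9 (c(M) = 6 + ((M + 6)*(M + M))/9 = 6 + ((6 + M)*(2*M))/9 = 6 + (2*M*(6 + M))/9 = 6 + 2*M*(6 + M)/9)
(c(U) + b(-4)) + B(-1) = ((6 + 2*(13/5)²/9 + (4/3)*(13/5)) - 4*(5 - 4)) + 12 = ((6 + (2/9)*(169/25) + 52/15) - 4*1) + 12 = ((6 + 338/225 + 52/15) - 4) + 12 = (2468/225 - 4) + 12 = 1568/225 + 12 = 4268/225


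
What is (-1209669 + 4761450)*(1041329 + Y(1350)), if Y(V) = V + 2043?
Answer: 3710623749882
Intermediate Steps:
Y(V) = 2043 + V
(-1209669 + 4761450)*(1041329 + Y(1350)) = (-1209669 + 4761450)*(1041329 + (2043 + 1350)) = 3551781*(1041329 + 3393) = 3551781*1044722 = 3710623749882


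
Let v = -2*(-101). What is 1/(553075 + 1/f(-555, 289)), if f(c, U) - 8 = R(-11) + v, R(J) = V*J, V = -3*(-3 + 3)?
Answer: 210/116145751 ≈ 1.8081e-6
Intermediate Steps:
V = 0 (V = -3*0 = 0)
R(J) = 0 (R(J) = 0*J = 0)
v = 202
f(c, U) = 210 (f(c, U) = 8 + (0 + 202) = 8 + 202 = 210)
1/(553075 + 1/f(-555, 289)) = 1/(553075 + 1/210) = 1/(116145751/210) = 210/116145751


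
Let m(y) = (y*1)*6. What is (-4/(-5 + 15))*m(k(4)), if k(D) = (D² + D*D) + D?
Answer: -432/5 ≈ -86.400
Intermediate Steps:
k(D) = D + 2*D² (k(D) = (D² + D²) + D = 2*D² + D = D + 2*D²)
m(y) = 6*y (m(y) = y*6 = 6*y)
(-4/(-5 + 15))*m(k(4)) = (-4/(-5 + 15))*(6*(4*(1 + 2*4))) = (-4/10)*(6*(4*(1 + 8))) = ((⅒)*(-4))*(6*(4*9)) = -12*36/5 = -⅖*216 = -432/5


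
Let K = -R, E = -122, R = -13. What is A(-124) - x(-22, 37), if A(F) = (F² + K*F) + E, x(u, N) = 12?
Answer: 13630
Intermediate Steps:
K = 13 (K = -1*(-13) = 13)
A(F) = -122 + F² + 13*F (A(F) = (F² + 13*F) - 122 = -122 + F² + 13*F)
A(-124) - x(-22, 37) = (-122 + (-124)² + 13*(-124)) - 1*12 = (-122 + 15376 - 1612) - 12 = 13642 - 12 = 13630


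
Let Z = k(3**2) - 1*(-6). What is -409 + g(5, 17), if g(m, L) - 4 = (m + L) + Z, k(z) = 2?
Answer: -375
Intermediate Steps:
Z = 8 (Z = 2 - 1*(-6) = 2 + 6 = 8)
g(m, L) = 12 + L + m (g(m, L) = 4 + ((m + L) + 8) = 4 + ((L + m) + 8) = 4 + (8 + L + m) = 12 + L + m)
-409 + g(5, 17) = -409 + (12 + 17 + 5) = -409 + 34 = -375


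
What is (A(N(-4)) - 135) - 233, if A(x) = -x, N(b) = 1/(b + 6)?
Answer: -737/2 ≈ -368.50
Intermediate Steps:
N(b) = 1/(6 + b)
(A(N(-4)) - 135) - 233 = (-1/(6 - 4) - 135) - 233 = (-1/2 - 135) - 233 = (-1*½ - 135) - 233 = (-½ - 135) - 233 = -271/2 - 233 = -737/2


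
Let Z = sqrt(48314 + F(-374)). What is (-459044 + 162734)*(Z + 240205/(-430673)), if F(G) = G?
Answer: 71175143550/430673 - 592620*sqrt(11985) ≈ -6.4712e+7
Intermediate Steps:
Z = 2*sqrt(11985) (Z = sqrt(48314 - 374) = sqrt(47940) = 2*sqrt(11985) ≈ 218.95)
(-459044 + 162734)*(Z + 240205/(-430673)) = (-459044 + 162734)*(2*sqrt(11985) + 240205/(-430673)) = -296310*(2*sqrt(11985) + 240205*(-1/430673)) = -296310*(2*sqrt(11985) - 240205/430673) = -296310*(-240205/430673 + 2*sqrt(11985)) = 71175143550/430673 - 592620*sqrt(11985)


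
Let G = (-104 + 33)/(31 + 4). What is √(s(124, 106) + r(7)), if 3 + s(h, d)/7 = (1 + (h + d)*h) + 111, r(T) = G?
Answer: √245491190/35 ≈ 447.66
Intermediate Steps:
G = -71/35 ≈ -2.0286
r(T) = -71/35
s(h, d) = 763 + 7*h*(d + h) (s(h, d) = -21 + 7*((1 + (h + d)*h) + 111) = -21 + 7*((1 + (d + h)*h) + 111) = -21 + 7*((1 + h*(d + h)) + 111) = -21 + 7*(112 + h*(d + h)) = -21 + (784 + 7*h*(d + h)) = 763 + 7*h*(d + h))
√(s(124, 106) + r(7)) = √((763 + 7*124² + 7*106*124) - 71/35) = √((763 + 7*15376 + 92008) - 71/35) = √((763 + 107632 + 92008) - 71/35) = √(200403 - 71/35) = √(7014034/35) = √245491190/35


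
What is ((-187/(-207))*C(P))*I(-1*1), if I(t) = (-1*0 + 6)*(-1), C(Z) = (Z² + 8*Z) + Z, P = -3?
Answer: 2244/23 ≈ 97.565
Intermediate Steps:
C(Z) = Z² + 9*Z
I(t) = -6 (I(t) = (0 + 6)*(-1) = 6*(-1) = -6)
((-187/(-207))*C(P))*I(-1*1) = ((-187/(-207))*(-3*(9 - 3)))*(-6) = ((-187*(-1/207))*(-3*6))*(-6) = ((187/207)*(-18))*(-6) = -374/23*(-6) = 2244/23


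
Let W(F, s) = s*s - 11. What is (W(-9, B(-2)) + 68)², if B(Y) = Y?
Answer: 3721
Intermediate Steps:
W(F, s) = -11 + s² (W(F, s) = s² - 11 = -11 + s²)
(W(-9, B(-2)) + 68)² = ((-11 + (-2)²) + 68)² = ((-11 + 4) + 68)² = (-7 + 68)² = 61² = 3721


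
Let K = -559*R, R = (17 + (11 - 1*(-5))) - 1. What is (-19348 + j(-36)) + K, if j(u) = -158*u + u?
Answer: -31584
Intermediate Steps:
j(u) = -157*u
R = 32 (R = (17 + (11 + 5)) - 1 = (17 + 16) - 1 = 33 - 1 = 32)
K = -17888 (K = -559*32 = -17888)
(-19348 + j(-36)) + K = (-19348 - 157*(-36)) - 17888 = (-19348 + 5652) - 17888 = -13696 - 17888 = -31584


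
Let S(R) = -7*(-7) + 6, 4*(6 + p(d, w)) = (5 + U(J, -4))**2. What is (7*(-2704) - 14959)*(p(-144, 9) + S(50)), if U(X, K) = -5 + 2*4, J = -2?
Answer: -2202655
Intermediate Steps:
U(X, K) = 3 (U(X, K) = -5 + 8 = 3)
p(d, w) = 10 (p(d, w) = -6 + (5 + 3)**2/4 = -6 + (1/4)*8**2 = -6 + (1/4)*64 = -6 + 16 = 10)
S(R) = 55 (S(R) = 49 + 6 = 55)
(7*(-2704) - 14959)*(p(-144, 9) + S(50)) = (7*(-2704) - 14959)*(10 + 55) = (-18928 - 14959)*65 = -33887*65 = -2202655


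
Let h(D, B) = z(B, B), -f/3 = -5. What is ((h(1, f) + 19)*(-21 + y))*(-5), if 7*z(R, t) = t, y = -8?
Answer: 21460/7 ≈ 3065.7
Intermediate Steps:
z(R, t) = t/7
f = 15 (f = -3*(-5) = 15)
h(D, B) = B/7
((h(1, f) + 19)*(-21 + y))*(-5) = (((⅐)*15 + 19)*(-21 - 8))*(-5) = ((15/7 + 19)*(-29))*(-5) = ((148/7)*(-29))*(-5) = -4292/7*(-5) = 21460/7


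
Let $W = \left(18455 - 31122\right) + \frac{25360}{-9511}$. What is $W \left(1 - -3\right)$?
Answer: $- \frac{482004788}{9511} \approx -50679.0$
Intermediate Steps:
$W = - \frac{120501197}{9511}$ ($W = -12667 + 25360 \left(- \frac{1}{9511}\right) = -12667 - \frac{25360}{9511} = - \frac{120501197}{9511} \approx -12670.0$)
$W \left(1 - -3\right) = - \frac{120501197 \left(1 - -3\right)}{9511} = - \frac{120501197 \left(1 + 3\right)}{9511} = \left(- \frac{120501197}{9511}\right) 4 = - \frac{482004788}{9511}$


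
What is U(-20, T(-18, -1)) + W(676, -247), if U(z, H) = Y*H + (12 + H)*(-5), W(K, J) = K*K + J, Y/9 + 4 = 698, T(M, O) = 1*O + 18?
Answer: 562766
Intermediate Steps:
T(M, O) = 18 + O (T(M, O) = O + 18 = 18 + O)
Y = 6246 (Y = -36 + 9*698 = -36 + 6282 = 6246)
W(K, J) = J + K² (W(K, J) = K² + J = J + K²)
U(z, H) = -60 + 6241*H (U(z, H) = 6246*H + (12 + H)*(-5) = 6246*H + (-60 - 5*H) = -60 + 6241*H)
U(-20, T(-18, -1)) + W(676, -247) = (-60 + 6241*(18 - 1)) + (-247 + 676²) = (-60 + 6241*17) + (-247 + 456976) = (-60 + 106097) + 456729 = 106037 + 456729 = 562766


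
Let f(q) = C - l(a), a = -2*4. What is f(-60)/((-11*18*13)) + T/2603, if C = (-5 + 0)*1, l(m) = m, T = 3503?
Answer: 3002971/2233374 ≈ 1.3446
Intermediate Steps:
a = -8
C = -5 (C = -5*1 = -5)
f(q) = 3 (f(q) = -5 - 1*(-8) = -5 + 8 = 3)
f(-60)/((-11*18*13)) + T/2603 = 3/((-11*18*13)) + 3503/2603 = 3/((-198*13)) + 3503*(1/2603) = 3/(-2574) + 3503/2603 = 3*(-1/2574) + 3503/2603 = -1/858 + 3503/2603 = 3002971/2233374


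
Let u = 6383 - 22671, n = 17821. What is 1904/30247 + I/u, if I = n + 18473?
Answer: -76198019/35190224 ≈ -2.1653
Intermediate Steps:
u = -16288
I = 36294 (I = 17821 + 18473 = 36294)
1904/30247 + I/u = 1904/30247 + 36294/(-16288) = 1904*(1/30247) + 36294*(-1/16288) = 272/4321 - 18147/8144 = -76198019/35190224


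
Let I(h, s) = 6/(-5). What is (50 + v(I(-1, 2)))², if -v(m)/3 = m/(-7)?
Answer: 2999824/1225 ≈ 2448.8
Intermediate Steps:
I(h, s) = -6/5 (I(h, s) = 6*(-⅕) = -6/5)
v(m) = 3*m/7 (v(m) = -3*m/(-7) = -3*m*(-1)/7 = -(-3)*m/7 = 3*m/7)
(50 + v(I(-1, 2)))² = (50 + (3/7)*(-6/5))² = (50 - 18/35)² = (1732/35)² = 2999824/1225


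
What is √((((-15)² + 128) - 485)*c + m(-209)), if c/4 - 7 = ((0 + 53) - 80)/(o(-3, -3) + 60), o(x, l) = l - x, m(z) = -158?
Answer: I*√90410/5 ≈ 60.137*I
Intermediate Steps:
c = 131/5 (c = 28 + 4*(((0 + 53) - 80)/((-3 - 1*(-3)) + 60)) = 28 + 4*((53 - 80)/((-3 + 3) + 60)) = 28 + 4*(-27/(0 + 60)) = 28 + 4*(-27/60) = 28 + 4*(-27*1/60) = 28 + 4*(-9/20) = 28 - 9/5 = 131/5 ≈ 26.200)
√((((-15)² + 128) - 485)*c + m(-209)) = √((((-15)² + 128) - 485)*(131/5) - 158) = √(((225 + 128) - 485)*(131/5) - 158) = √((353 - 485)*(131/5) - 158) = √(-132*131/5 - 158) = √(-17292/5 - 158) = √(-18082/5) = I*√90410/5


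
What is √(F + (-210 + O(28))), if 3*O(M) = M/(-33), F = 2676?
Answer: √2685166/33 ≈ 49.656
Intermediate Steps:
O(M) = -M/99 (O(M) = (M/(-33))/3 = (M*(-1/33))/3 = (-M/33)/3 = -M/99)
√(F + (-210 + O(28))) = √(2676 + (-210 - 1/99*28)) = √(2676 + (-210 - 28/99)) = √(2676 - 20818/99) = √(244106/99) = √2685166/33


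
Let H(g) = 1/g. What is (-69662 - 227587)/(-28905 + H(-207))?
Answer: 61530543/5983336 ≈ 10.284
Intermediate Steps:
(-69662 - 227587)/(-28905 + H(-207)) = (-69662 - 227587)/(-28905 + 1/(-207)) = -297249/(-28905 - 1/207) = -297249/(-5983336/207) = -297249*(-207/5983336) = 61530543/5983336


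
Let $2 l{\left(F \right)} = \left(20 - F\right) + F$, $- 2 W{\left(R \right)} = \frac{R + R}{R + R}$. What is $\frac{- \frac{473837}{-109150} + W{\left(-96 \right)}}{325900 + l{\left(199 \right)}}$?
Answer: $\frac{209631}{17786538250} \approx 1.1786 \cdot 10^{-5}$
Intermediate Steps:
$W{\left(R \right)} = - \frac{1}{2}$ ($W{\left(R \right)} = - \frac{\left(R + R\right) \frac{1}{R + R}}{2} = - \frac{2 R \frac{1}{2 R}}{2} = \left(- \frac{1}{2}\right) 1 = - \frac{1}{2}$)
$l{\left(F \right)} = 10$ ($l{\left(F \right)} = \frac{\left(20 - F\right) + F}{2} = \frac{1}{2} \cdot 20 = 10$)
$\frac{- \frac{473837}{-109150} + W{\left(-96 \right)}}{325900 + l{\left(199 \right)}} = \frac{- \frac{473837}{-109150} - \frac{1}{2}}{325900 + 10} = \frac{\left(-473837\right) \left(- \frac{1}{109150}\right) - \frac{1}{2}}{325910} = \left(\frac{473837}{109150} - \frac{1}{2}\right) \frac{1}{325910} = \frac{209631}{54575} \cdot \frac{1}{325910} = \frac{209631}{17786538250}$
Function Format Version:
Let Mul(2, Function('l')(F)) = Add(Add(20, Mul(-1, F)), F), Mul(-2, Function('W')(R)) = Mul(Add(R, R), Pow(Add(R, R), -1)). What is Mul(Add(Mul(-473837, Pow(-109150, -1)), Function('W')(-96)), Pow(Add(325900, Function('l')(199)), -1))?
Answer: Rational(209631, 17786538250) ≈ 1.1786e-5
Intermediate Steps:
Function('W')(R) = Rational(-1, 2) (Function('W')(R) = Mul(Rational(-1, 2), Mul(Add(R, R), Pow(Add(R, R), -1))) = Mul(Rational(-1, 2), Mul(Mul(2, R), Pow(Mul(2, R), -1))) = Mul(Rational(-1, 2), Mul(Mul(2, R), Mul(Rational(1, 2), Pow(R, -1)))) = Mul(Rational(-1, 2), 1) = Rational(-1, 2))
Function('l')(F) = 10 (Function('l')(F) = Mul(Rational(1, 2), Add(Add(20, Mul(-1, F)), F)) = Mul(Rational(1, 2), 20) = 10)
Mul(Add(Mul(-473837, Pow(-109150, -1)), Function('W')(-96)), Pow(Add(325900, Function('l')(199)), -1)) = Mul(Add(Mul(-473837, Pow(-109150, -1)), Rational(-1, 2)), Pow(Add(325900, 10), -1)) = Mul(Add(Mul(-473837, Rational(-1, 109150)), Rational(-1, 2)), Pow(325910, -1)) = Mul(Add(Rational(473837, 109150), Rational(-1, 2)), Rational(1, 325910)) = Mul(Rational(209631, 54575), Rational(1, 325910)) = Rational(209631, 17786538250)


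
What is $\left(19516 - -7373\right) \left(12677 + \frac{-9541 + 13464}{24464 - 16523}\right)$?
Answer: $\frac{902322956740}{2647} \approx 3.4088 \cdot 10^{8}$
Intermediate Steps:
$\left(19516 - -7373\right) \left(12677 + \frac{-9541 + 13464}{24464 - 16523}\right) = \left(19516 + 7373\right) \left(12677 + \frac{3923}{7941}\right) = 26889 \left(12677 + 3923 \cdot \frac{1}{7941}\right) = 26889 \left(12677 + \frac{3923}{7941}\right) = 26889 \cdot \frac{100671980}{7941} = \frac{902322956740}{2647}$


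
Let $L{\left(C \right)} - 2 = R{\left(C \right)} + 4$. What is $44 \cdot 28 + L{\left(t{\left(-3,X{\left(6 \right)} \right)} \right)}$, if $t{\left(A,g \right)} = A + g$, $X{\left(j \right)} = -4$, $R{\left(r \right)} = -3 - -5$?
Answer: $1240$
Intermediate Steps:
$R{\left(r \right)} = 2$ ($R{\left(r \right)} = -3 + 5 = 2$)
$L{\left(C \right)} = 8$ ($L{\left(C \right)} = 2 + \left(2 + 4\right) = 2 + 6 = 8$)
$44 \cdot 28 + L{\left(t{\left(-3,X{\left(6 \right)} \right)} \right)} = 44 \cdot 28 + 8 = 1232 + 8 = 1240$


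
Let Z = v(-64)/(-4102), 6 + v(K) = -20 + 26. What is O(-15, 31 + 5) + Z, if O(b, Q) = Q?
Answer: 36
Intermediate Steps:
v(K) = 0 (v(K) = -6 + (-20 + 26) = -6 + 6 = 0)
Z = 0 (Z = 0/(-4102) = 0*(-1/4102) = 0)
O(-15, 31 + 5) + Z = (31 + 5) + 0 = 36 + 0 = 36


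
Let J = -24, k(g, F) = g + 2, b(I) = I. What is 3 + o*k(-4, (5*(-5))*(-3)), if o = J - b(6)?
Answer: 63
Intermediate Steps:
k(g, F) = 2 + g
o = -30 (o = -24 - 1*6 = -24 - 6 = -30)
3 + o*k(-4, (5*(-5))*(-3)) = 3 - 30*(2 - 4) = 3 - 30*(-2) = 3 + 60 = 63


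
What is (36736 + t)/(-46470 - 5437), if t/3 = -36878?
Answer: 73898/51907 ≈ 1.4237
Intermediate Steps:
t = -110634 (t = 3*(-36878) = -110634)
(36736 + t)/(-46470 - 5437) = (36736 - 110634)/(-46470 - 5437) = -73898/(-51907) = -73898*(-1/51907) = 73898/51907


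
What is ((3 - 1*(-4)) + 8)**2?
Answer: 225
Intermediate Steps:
((3 - 1*(-4)) + 8)**2 = ((3 + 4) + 8)**2 = (7 + 8)**2 = 15**2 = 225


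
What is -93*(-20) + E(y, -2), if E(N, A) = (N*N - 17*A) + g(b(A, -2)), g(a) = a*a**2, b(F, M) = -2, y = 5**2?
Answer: 2511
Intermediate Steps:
y = 25
g(a) = a**3
E(N, A) = -8 + N**2 - 17*A (E(N, A) = (N*N - 17*A) + (-2)**3 = (N**2 - 17*A) - 8 = -8 + N**2 - 17*A)
-93*(-20) + E(y, -2) = -93*(-20) + (-8 + 25**2 - 17*(-2)) = 1860 + (-8 + 625 + 34) = 1860 + 651 = 2511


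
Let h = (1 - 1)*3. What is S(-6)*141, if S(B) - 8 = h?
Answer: 1128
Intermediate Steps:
h = 0 (h = 0*3 = 0)
S(B) = 8 (S(B) = 8 + 0 = 8)
S(-6)*141 = 8*141 = 1128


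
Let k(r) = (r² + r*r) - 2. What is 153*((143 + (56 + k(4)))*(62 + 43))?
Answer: 3678885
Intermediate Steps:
k(r) = -2 + 2*r² (k(r) = (r² + r²) - 2 = 2*r² - 2 = -2 + 2*r²)
153*((143 + (56 + k(4)))*(62 + 43)) = 153*((143 + (56 + (-2 + 2*4²)))*(62 + 43)) = 153*((143 + (56 + (-2 + 2*16)))*105) = 153*((143 + (56 + (-2 + 32)))*105) = 153*((143 + (56 + 30))*105) = 153*((143 + 86)*105) = 153*(229*105) = 153*24045 = 3678885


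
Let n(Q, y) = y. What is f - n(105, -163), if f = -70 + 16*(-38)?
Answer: -515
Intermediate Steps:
f = -678 (f = -70 - 608 = -678)
f - n(105, -163) = -678 - 1*(-163) = -678 + 163 = -515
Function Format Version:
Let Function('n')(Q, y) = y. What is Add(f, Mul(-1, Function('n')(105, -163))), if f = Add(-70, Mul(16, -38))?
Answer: -515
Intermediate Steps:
f = -678 (f = Add(-70, -608) = -678)
Add(f, Mul(-1, Function('n')(105, -163))) = Add(-678, Mul(-1, -163)) = Add(-678, 163) = -515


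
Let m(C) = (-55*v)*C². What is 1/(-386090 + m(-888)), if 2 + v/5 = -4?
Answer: 1/1300711510 ≈ 7.6881e-10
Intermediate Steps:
v = -30 (v = -10 + 5*(-4) = -10 - 20 = -30)
m(C) = 1650*C² (m(C) = (-55*(-30))*C² = 1650*C²)
1/(-386090 + m(-888)) = 1/(-386090 + 1650*(-888)²) = 1/(-386090 + 1650*788544) = 1/(-386090 + 1301097600) = 1/1300711510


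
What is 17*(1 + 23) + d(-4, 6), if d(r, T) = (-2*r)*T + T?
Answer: 462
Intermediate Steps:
d(r, T) = T - 2*T*r (d(r, T) = -2*T*r + T = T - 2*T*r)
17*(1 + 23) + d(-4, 6) = 17*(1 + 23) + 6*(1 - 2*(-4)) = 17*24 + 6*(1 + 8) = 408 + 6*9 = 408 + 54 = 462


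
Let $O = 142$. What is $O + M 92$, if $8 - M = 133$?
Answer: $-11358$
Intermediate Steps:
$M = -125$ ($M = 8 - 133 = -125$)
$O + M 92 = 142 - 11500 = -11358$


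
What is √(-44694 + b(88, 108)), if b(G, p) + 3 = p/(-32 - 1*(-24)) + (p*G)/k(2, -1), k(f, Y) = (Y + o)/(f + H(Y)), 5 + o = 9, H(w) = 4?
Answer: I*√102810/2 ≈ 160.32*I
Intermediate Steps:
o = 4 (o = -5 + 9 = 4)
k(f, Y) = (4 + Y)/(4 + f) (k(f, Y) = (Y + 4)/(f + 4) = (4 + Y)/(4 + f))
b(G, p) = -3 - p/8 + 2*G*p (b(G, p) = -3 + (p/(-32 - 1*(-24)) + (p*G)/(((4 - 1)/(4 + 2)))) = -3 + (p/(-32 + 24) + (G*p)/((3/6))) = -3 + (p/(-8) + (G*p)/(((⅙)*3))) = -3 + (p*(-⅛) + (G*p)/(½)) = -3 + (-p/8 + (G*p)*2) = -3 + (-p/8 + 2*G*p) = -3 - p/8 + 2*G*p)
√(-44694 + b(88, 108)) = √(-44694 + (-3 - ⅛*108 + 2*88*108)) = √(-44694 + (-3 - 27/2 + 19008)) = √(-44694 + 37983/2) = √(-51405/2) = I*√102810/2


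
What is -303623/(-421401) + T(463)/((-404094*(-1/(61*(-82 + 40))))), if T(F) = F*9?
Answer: -729353886482/28380935949 ≈ -25.699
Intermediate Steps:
T(F) = 9*F
-303623/(-421401) + T(463)/((-404094*(-1/(61*(-82 + 40))))) = -303623/(-421401) + (9*463)/((-404094*(-1/(61*(-82 + 40))))) = -303623*(-1/421401) + 4167/((-404094/((-61*(-42))))) = 303623/421401 + 4167/((-404094/2562)) = 303623/421401 + 4167/((-404094*1/2562)) = 303623/421401 + 4167/(-67349/427) = 303623/421401 + 4167*(-427/67349) = 303623/421401 - 1779309/67349 = -729353886482/28380935949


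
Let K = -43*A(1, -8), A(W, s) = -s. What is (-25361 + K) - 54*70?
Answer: -29485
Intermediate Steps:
K = -344 (K = -(-43)*(-8) = -43*8 = -344)
(-25361 + K) - 54*70 = (-25361 - 344) - 54*70 = -25705 - 3780 = -29485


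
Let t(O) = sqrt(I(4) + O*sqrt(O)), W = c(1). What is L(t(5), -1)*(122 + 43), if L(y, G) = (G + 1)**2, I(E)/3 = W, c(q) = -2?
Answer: 0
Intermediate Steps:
W = -2
I(E) = -6 (I(E) = 3*(-2) = -6)
t(O) = sqrt(-6 + O**(3/2)) (t(O) = sqrt(-6 + O*sqrt(O)) = sqrt(-6 + O**(3/2)))
L(y, G) = (1 + G)**2
L(t(5), -1)*(122 + 43) = (1 - 1)**2*(122 + 43) = 0**2*165 = 0*165 = 0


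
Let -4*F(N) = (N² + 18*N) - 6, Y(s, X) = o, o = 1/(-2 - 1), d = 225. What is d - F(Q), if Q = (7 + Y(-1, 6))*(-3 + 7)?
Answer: 9383/18 ≈ 521.28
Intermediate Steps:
o = -⅓ (o = 1/(-3) = -⅓ ≈ -0.33333)
Y(s, X) = -⅓
Q = 80/3 (Q = (7 - ⅓)*(-3 + 7) = (20/3)*4 = 80/3 ≈ 26.667)
F(N) = 3/2 - 9*N/2 - N²/4 (F(N) = -((N² + 18*N) - 6)/4 = -(-6 + N² + 18*N)/4 = 3/2 - 9*N/2 - N²/4)
d - F(Q) = 225 - (3/2 - 9/2*80/3 - (80/3)²/4) = 225 - (3/2 - 120 - ¼*6400/9) = 225 - (3/2 - 120 - 1600/9) = 225 - 1*(-5333/18) = 225 + 5333/18 = 9383/18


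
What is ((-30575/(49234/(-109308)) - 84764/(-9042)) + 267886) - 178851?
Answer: 17464855453739/111293457 ≈ 1.5693e+5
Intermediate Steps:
((-30575/(49234/(-109308)) - 84764/(-9042)) + 267886) - 178851 = ((-30575/(49234*(-1/109308)) - 84764*(-1/9042)) + 267886) - 178851 = ((-30575/(-24617/54654) + 42382/4521) + 267886) - 178851 = ((-30575*(-54654/24617) + 42382/4521) + 267886) - 178851 = ((1671046050/24617 + 42382/4521) + 267886) - 178851 = (7555842509744/111293457 + 267886) - 178851 = 37369801531646/111293457 - 178851 = 17464855453739/111293457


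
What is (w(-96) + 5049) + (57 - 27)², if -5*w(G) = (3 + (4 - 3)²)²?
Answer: 29729/5 ≈ 5945.8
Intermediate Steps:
w(G) = -16/5 (w(G) = -(3 + (4 - 3)²)²/5 = -(3 + 1²)²/5 = -(3 + 1)²/5 = -⅕*4² = -⅕*16 = -16/5)
(w(-96) + 5049) + (57 - 27)² = (-16/5 + 5049) + (57 - 27)² = 25229/5 + 30² = 25229/5 + 900 = 29729/5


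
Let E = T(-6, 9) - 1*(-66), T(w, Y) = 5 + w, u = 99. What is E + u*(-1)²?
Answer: 164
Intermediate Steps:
E = 65 (E = (5 - 6) - 1*(-66) = -1 + 66 = 65)
E + u*(-1)² = 65 + 99*(-1)² = 65 + 99*1 = 65 + 99 = 164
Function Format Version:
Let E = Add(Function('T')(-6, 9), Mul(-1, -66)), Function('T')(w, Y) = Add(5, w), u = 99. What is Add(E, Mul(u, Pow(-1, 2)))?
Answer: 164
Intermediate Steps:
E = 65 (E = Add(Add(5, -6), Mul(-1, -66)) = Add(-1, 66) = 65)
Add(E, Mul(u, Pow(-1, 2))) = Add(65, Mul(99, Pow(-1, 2))) = Add(65, Mul(99, 1)) = Add(65, 99) = 164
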